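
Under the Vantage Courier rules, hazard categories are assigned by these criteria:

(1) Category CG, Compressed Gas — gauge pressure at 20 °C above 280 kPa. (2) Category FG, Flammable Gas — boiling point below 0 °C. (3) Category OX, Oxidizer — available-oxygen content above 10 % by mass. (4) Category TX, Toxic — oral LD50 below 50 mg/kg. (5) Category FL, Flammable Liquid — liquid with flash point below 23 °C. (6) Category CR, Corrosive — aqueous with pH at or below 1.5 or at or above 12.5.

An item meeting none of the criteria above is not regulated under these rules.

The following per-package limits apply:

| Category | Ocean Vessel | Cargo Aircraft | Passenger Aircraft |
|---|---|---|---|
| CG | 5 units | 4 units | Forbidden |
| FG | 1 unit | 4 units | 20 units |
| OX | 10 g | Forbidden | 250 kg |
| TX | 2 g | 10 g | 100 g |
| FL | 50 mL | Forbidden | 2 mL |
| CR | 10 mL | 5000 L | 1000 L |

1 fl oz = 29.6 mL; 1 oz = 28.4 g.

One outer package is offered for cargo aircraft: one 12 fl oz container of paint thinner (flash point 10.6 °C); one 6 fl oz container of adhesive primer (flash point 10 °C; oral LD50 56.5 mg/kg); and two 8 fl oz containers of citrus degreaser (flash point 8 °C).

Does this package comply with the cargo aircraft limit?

Paint thinner: flash point 10.6 °C < 23 °C → Category FL (Flammable Liquid).
With flash point 10 °C (< 23 °C), the adhesive primer falls in Category FL.
The citrus degreaser has flash point 8 °C, which is < 23 °C, so it is Category FL (Flammable Liquid).
Category FL net quantity: (one 12 fl oz container = 355.2 mL) + (one 6 fl oz container = 177.6 mL) + (two 8 fl oz containers = 473.6 mL) = 1006.4 mL.
By cargo aircraft, Category FL is Forbidden regardless of quantity.

No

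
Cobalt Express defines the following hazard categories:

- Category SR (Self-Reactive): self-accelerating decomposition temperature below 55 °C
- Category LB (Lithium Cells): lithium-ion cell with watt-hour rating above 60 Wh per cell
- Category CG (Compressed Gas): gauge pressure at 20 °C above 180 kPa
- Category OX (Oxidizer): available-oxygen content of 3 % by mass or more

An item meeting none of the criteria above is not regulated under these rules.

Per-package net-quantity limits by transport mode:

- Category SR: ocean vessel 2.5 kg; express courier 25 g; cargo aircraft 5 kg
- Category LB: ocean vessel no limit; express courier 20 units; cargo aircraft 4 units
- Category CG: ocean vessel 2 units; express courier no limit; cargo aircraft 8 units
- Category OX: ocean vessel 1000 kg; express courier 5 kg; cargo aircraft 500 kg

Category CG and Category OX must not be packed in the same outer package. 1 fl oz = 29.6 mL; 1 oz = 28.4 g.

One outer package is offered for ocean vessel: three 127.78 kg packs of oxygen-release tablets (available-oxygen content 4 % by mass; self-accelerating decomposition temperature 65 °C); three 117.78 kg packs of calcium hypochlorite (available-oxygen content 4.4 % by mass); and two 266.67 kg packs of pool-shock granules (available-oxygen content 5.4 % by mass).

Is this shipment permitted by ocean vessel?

With available-oxygen content 4 % by mass (≥ 3 % by mass), the oxygen-release tablets fall in Category OX.
Calcium hypochlorite: available-oxygen content 4.4 % by mass ≥ 3 % by mass → Category OX (Oxidizer).
The pool-shock granules have available-oxygen content 5.4 % by mass, which is ≥ 3 % by mass, so they are Category OX (Oxidizer).
Total Category OX: (three 127.78 kg packs = 383.34 kg) + (three 117.78 kg packs = 353.34 kg) + (two 266.67 kg packs = 533.34 kg) = 1270.02 kg.
That exceeds the Category OX ocean vessel limit of 1000 kg.

No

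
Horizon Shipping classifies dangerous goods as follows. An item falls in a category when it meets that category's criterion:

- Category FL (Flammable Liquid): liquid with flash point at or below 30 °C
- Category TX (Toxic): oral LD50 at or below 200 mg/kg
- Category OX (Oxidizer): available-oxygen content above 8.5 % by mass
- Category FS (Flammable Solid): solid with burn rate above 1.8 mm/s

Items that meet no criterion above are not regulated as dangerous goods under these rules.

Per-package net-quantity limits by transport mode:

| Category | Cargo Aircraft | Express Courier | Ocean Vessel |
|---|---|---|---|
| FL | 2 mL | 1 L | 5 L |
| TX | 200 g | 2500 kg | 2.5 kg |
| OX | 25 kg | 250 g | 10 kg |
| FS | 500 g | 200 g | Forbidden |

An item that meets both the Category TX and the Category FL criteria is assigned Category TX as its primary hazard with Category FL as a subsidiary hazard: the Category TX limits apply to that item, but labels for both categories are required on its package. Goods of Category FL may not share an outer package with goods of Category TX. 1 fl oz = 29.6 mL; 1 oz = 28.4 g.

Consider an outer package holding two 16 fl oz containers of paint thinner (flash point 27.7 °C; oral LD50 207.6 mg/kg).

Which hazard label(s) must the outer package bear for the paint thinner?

Category FL

With flash point 27.7 °C (≤ 30 °C), the paint thinner falls in Category FL.
Only the Category FL label is required.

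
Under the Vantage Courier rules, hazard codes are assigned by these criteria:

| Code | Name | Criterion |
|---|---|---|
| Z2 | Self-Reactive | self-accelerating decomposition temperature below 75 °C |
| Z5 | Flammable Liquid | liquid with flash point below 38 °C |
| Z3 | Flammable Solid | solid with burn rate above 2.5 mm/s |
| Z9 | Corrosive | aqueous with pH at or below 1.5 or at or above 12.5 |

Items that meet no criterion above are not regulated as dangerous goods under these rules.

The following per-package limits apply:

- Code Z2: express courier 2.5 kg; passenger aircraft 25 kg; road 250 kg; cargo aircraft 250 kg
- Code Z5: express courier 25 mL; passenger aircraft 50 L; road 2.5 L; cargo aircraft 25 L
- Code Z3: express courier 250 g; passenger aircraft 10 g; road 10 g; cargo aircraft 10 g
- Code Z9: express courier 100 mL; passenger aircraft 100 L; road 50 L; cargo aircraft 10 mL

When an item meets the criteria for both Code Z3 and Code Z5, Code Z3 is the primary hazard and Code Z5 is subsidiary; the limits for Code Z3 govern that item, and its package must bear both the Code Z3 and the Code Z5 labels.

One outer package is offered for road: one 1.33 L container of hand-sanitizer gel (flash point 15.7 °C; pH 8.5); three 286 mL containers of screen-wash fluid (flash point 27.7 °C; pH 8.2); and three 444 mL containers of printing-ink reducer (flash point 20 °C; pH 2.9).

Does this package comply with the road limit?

No

The hand-sanitizer gel has flash point 15.7 °C, which is < 38 °C, so it is Code Z5 (Flammable Liquid).
Flash point 27.7 °C meets the Code Z5 criterion (Flammable Liquid), so the screen-wash fluid is Code Z5.
With flash point 20 °C (< 38 °C), the printing-ink reducer falls in Code Z5.
Total Code Z5: 1.33 L + (three 286 mL containers = 858 mL) + (three 444 mL containers = 1.332 L) = 3.52 L.
3.52 L > 2.5 L (road limit, Code Z5) — over the limit.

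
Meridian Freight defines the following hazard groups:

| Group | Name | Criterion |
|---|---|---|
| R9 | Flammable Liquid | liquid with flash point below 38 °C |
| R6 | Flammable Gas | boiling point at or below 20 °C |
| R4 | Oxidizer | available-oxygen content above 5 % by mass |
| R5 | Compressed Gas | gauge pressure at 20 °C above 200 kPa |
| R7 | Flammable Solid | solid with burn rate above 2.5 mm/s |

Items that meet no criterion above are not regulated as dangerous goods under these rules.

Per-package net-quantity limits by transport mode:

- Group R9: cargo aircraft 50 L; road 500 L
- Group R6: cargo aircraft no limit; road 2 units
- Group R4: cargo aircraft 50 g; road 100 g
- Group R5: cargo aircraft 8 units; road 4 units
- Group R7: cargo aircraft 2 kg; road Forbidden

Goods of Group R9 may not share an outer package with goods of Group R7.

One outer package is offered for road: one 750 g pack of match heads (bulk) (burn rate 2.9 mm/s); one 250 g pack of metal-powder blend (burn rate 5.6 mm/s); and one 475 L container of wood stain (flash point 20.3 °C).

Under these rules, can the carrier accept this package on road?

With burn rate 2.9 mm/s (> 2.5 mm/s), the match heads (bulk) fall in Group R7.
Metal-powder blend: burn rate 5.6 mm/s > 2.5 mm/s → Group R7 (Flammable Solid).
With flash point 20.3 °C (< 38 °C), the wood stain falls in Group R9.
Group R9 quantity: 475 L.
475 L is within the road limit of 500 L for Group R9.
Group R7 net quantity: 750 g + 250 g = 1 kg.
By road, Group R7 is Forbidden regardless of quantity.
Group R9 and Group R7 may not share an outer package.

No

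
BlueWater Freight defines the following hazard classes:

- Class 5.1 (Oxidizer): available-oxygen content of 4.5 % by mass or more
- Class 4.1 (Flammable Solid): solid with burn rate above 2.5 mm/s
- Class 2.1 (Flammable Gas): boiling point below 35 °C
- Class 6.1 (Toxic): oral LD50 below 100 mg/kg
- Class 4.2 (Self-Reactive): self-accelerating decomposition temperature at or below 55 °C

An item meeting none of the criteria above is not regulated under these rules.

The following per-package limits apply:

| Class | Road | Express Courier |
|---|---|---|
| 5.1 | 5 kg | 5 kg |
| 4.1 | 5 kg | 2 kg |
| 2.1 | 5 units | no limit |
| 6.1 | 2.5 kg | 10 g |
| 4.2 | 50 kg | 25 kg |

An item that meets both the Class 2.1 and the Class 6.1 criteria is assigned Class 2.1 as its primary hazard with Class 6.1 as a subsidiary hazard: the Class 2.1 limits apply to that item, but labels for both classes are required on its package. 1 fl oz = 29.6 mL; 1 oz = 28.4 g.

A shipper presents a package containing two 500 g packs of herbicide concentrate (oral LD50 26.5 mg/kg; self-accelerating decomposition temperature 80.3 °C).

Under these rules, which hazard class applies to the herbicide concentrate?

Oral LD50 26.5 mg/kg meets the Class 6.1 criterion (Toxic), so the herbicide concentrate is Class 6.1.

Class 6.1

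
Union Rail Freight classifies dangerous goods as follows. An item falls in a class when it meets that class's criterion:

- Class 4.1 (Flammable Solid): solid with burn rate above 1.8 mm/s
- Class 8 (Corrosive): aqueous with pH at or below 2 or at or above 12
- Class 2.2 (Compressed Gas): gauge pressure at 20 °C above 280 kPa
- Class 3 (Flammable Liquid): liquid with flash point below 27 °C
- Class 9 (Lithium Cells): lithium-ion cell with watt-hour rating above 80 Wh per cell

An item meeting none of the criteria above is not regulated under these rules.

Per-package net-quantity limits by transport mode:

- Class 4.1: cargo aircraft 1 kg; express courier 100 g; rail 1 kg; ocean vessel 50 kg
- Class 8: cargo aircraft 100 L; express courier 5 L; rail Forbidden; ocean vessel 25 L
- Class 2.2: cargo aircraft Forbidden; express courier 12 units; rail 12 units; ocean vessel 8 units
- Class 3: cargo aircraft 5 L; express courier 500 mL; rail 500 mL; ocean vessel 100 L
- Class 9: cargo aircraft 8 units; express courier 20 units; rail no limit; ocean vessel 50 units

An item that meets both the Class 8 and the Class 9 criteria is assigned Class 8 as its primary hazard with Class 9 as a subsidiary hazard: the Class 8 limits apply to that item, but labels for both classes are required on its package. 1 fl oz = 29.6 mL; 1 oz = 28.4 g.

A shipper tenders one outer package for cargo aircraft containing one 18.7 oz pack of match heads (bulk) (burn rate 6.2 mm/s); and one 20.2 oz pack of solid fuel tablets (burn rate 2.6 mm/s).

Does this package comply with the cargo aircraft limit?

No

Match heads (bulk): burn rate 6.2 mm/s > 1.8 mm/s → Class 4.1 (Flammable Solid).
The solid fuel tablets have burn rate 2.6 mm/s, which is > 1.8 mm/s, so they are Class 4.1 (Flammable Solid).
Class 4.1 net quantity: (one 18.7 oz pack = 531.08 g) + (one 20.2 oz pack = 573.68 g) = 1104.76 g.
1104.76 g exceeds the cargo aircraft limit of 1 kg for Class 4.1.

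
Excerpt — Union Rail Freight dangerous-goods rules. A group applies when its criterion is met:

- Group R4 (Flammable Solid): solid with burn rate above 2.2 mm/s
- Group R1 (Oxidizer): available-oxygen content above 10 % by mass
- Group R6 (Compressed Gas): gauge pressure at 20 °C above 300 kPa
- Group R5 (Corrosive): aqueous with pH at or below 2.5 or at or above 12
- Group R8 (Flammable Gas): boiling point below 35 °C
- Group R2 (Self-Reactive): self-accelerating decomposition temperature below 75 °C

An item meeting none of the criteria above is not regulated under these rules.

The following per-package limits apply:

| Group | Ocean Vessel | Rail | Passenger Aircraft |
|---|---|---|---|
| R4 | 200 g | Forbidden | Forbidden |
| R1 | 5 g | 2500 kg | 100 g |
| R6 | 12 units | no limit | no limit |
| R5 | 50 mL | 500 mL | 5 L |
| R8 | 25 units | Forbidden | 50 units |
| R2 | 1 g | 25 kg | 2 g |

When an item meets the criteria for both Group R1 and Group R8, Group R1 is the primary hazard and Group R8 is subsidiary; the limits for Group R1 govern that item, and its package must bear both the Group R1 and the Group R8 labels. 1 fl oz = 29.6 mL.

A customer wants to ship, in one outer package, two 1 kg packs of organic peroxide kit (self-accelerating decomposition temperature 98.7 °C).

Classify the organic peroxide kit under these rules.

Not regulated

self-accelerating decomposition temperature 98.7 °C is not below 75 °C, so Group R2 does not apply.
No criterion is met, so the item is not regulated.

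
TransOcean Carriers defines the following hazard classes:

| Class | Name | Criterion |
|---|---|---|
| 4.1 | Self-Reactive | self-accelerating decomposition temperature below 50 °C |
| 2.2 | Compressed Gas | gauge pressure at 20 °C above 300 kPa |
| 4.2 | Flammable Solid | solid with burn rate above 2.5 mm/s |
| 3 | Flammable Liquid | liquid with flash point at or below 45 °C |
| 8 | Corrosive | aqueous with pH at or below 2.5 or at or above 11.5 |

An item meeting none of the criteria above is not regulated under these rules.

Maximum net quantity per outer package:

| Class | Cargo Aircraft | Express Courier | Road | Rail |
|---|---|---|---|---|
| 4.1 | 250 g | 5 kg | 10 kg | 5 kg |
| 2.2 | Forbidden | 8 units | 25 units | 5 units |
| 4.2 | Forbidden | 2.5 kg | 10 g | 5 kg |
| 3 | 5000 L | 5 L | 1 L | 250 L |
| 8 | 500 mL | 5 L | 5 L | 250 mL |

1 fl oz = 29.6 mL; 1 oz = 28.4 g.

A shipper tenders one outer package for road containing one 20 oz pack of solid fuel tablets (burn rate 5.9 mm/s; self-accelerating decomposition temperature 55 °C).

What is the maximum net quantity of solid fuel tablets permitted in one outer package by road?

Solid fuel tablets: burn rate 5.9 mm/s > 2.5 mm/s → Class 4.2 (Flammable Solid).
The road limit for Class 4.2 is 10 g.

10 g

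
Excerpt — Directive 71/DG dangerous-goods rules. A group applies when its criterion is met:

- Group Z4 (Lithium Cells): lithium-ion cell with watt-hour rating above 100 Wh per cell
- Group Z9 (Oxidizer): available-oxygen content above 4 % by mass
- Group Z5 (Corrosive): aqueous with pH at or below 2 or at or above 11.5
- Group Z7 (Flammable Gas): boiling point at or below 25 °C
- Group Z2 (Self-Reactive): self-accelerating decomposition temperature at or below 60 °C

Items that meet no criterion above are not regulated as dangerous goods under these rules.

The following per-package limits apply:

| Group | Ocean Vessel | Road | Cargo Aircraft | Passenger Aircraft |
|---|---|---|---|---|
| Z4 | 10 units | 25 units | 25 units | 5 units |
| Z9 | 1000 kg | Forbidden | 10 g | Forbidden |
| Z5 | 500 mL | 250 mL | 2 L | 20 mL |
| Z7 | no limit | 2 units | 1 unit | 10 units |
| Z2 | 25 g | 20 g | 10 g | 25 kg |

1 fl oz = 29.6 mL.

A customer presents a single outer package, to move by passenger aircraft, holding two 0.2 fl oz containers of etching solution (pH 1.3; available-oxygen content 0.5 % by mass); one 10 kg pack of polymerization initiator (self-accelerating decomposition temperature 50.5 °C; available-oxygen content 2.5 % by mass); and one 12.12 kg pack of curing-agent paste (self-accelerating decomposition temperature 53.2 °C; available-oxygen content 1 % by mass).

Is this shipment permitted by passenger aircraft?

The etching solution has pH 1.3, which is ≤ 2, so it is Group Z5 (Corrosive).
The polymerization initiator has self-accelerating decomposition temperature 50.5 °C, which is ≤ 60 °C, so it is Group Z2 (Self-Reactive).
Curing-agent paste: self-accelerating decomposition temperature 53.2 °C ≤ 60 °C → Group Z2 (Self-Reactive).
Group Z2 net quantity: 10 kg + 12.12 kg = 22.12 kg.
That is within the Group Z2 passenger aircraft limit of 25 kg.
Group Z5 quantity: two 0.2 fl oz containers = 11.84 mL.
11.84 mL is within the passenger aircraft limit of 20 mL for Group Z5.
Every hazard group is within its passenger aircraft limit and no segregation rule is violated.

Yes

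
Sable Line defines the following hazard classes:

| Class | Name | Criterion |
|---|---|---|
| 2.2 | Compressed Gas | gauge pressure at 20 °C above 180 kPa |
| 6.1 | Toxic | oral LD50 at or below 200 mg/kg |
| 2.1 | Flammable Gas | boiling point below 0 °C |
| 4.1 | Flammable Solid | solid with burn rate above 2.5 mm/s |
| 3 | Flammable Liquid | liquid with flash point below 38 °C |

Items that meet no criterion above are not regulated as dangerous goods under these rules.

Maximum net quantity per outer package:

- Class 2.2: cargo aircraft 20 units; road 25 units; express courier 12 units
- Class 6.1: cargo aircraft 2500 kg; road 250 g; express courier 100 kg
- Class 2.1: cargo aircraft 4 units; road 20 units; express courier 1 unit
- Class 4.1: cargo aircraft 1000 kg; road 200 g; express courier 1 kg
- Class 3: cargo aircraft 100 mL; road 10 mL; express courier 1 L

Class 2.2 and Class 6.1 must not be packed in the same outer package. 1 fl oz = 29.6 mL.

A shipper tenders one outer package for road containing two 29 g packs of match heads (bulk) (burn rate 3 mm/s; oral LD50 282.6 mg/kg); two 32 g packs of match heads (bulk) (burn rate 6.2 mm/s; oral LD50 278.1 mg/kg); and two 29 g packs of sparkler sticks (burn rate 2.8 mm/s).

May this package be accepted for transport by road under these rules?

Yes

With burn rate 3 mm/s (> 2.5 mm/s), the match heads (bulk) fall in Class 4.1.
Match heads (bulk): burn rate 6.2 mm/s > 2.5 mm/s → Class 4.1 (Flammable Solid).
The sparkler sticks have burn rate 2.8 mm/s, which is > 2.5 mm/s, so they are Class 4.1 (Flammable Solid).
Total Class 4.1: (two 29 g packs = 58 g) + (two 32 g packs = 64 g) + (two 29 g packs = 58 g) = 180 g.
That is within the Class 4.1 road limit of 200 g.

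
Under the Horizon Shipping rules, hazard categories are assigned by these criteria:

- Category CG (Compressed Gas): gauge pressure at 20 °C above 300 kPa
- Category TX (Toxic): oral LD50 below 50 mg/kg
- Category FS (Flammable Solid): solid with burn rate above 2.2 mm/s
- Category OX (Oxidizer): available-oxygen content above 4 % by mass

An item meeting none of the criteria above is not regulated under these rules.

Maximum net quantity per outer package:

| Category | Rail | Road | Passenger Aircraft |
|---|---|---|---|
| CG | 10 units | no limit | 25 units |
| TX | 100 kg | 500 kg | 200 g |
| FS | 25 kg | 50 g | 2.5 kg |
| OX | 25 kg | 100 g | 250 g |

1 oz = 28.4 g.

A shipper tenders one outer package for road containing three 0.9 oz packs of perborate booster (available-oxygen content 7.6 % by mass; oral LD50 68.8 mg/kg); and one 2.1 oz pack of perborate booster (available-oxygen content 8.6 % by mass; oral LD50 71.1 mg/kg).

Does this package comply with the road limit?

No

The perborate booster has available-oxygen content 7.6 % by mass, which is > 4 % by mass, so it is Category OX (Oxidizer).
With available-oxygen content 8.6 % by mass (> 4 % by mass), the perborate booster falls in Category OX.
Total Category OX: (three 0.9 oz packs = 76.68 g) + (one 2.1 oz pack = 59.64 g) = 136.32 g.
That exceeds the Category OX road limit of 100 g.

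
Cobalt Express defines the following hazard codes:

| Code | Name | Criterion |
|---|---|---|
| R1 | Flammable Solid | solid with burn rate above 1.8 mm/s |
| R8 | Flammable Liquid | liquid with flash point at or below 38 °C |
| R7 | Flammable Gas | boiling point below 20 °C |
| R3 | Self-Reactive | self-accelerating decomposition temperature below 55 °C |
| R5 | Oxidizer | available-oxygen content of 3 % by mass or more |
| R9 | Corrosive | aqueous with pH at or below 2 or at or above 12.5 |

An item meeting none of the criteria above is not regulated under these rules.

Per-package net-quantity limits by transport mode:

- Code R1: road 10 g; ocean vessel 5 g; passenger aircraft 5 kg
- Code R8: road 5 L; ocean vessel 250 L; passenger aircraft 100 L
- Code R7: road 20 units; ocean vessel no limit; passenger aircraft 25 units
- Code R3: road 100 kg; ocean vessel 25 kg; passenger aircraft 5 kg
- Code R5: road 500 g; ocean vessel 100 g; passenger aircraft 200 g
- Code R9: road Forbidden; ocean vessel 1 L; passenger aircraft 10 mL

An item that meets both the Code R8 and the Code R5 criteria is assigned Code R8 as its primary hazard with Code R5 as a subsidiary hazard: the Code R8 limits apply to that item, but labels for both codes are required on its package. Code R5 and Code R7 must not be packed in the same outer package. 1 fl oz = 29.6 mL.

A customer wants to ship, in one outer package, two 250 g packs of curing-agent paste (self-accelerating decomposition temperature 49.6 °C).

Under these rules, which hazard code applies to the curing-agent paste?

With self-accelerating decomposition temperature 49.6 °C (< 55 °C), the curing-agent paste falls in Code R3.

Code R3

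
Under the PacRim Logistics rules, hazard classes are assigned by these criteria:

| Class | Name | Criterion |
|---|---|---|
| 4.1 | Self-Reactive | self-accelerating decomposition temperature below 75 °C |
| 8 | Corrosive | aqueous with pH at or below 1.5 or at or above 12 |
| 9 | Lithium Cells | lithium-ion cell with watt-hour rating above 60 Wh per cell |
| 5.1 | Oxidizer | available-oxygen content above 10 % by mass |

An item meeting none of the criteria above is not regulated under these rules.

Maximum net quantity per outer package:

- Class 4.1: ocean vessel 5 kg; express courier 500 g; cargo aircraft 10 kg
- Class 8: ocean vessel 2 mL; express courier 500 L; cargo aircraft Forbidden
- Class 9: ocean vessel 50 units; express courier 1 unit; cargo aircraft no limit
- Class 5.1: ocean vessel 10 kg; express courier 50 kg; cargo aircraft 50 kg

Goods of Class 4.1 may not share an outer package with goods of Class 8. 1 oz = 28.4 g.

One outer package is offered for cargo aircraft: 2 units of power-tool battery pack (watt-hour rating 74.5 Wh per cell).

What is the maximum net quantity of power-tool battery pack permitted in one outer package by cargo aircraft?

no limit

Watt-hour rating 74.5 Wh per cell meets the Class 9 criterion (Lithium Cells), so the power-tool battery pack is Class 9.
The cargo aircraft limit for Class 9 is no limit.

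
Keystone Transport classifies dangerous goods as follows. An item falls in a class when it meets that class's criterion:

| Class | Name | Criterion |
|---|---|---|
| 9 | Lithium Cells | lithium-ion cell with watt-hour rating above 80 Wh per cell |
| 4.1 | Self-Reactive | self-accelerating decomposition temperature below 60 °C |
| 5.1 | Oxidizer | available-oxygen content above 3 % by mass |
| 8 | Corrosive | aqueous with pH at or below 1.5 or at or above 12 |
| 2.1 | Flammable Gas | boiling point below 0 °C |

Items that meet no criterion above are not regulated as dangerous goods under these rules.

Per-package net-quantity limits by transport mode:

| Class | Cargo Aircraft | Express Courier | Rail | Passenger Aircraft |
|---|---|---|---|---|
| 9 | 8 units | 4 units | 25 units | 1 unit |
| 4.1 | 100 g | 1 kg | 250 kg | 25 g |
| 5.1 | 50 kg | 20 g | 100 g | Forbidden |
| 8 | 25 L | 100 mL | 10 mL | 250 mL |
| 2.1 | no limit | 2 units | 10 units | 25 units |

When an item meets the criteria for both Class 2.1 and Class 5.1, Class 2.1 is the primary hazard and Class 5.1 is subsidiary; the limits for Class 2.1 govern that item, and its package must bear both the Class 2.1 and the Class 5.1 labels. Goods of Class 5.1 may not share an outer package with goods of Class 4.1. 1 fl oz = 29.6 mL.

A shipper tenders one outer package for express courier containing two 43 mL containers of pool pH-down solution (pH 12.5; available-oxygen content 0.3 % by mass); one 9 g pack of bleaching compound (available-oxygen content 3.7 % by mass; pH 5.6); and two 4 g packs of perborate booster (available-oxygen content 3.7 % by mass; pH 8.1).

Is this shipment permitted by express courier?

pH 12.5 meets the Class 8 criterion (Corrosive), so the pool pH-down solution is Class 8.
The bleaching compound has available-oxygen content 3.7 % by mass, which is > 3 % by mass, so it is Class 5.1 (Oxidizer).
With available-oxygen content 3.7 % by mass (> 3 % by mass), the perborate booster falls in Class 5.1.
Total Class 5.1: 9 g + (two 4 g packs = 8 g) = 17 g.
17 g ≤ 20 g (express courier limit, Class 5.1) — within limit.
Class 8 quantity: two 43 mL containers = 86 mL.
86 mL ≤ 100 mL (express courier limit, Class 8) — within limit.
The segregation rule (Class 5.1 with Class 4.1) does not apply to Class 5.1 with Class 8.
Every hazard class is within its express courier limit and no segregation rule is violated.

Yes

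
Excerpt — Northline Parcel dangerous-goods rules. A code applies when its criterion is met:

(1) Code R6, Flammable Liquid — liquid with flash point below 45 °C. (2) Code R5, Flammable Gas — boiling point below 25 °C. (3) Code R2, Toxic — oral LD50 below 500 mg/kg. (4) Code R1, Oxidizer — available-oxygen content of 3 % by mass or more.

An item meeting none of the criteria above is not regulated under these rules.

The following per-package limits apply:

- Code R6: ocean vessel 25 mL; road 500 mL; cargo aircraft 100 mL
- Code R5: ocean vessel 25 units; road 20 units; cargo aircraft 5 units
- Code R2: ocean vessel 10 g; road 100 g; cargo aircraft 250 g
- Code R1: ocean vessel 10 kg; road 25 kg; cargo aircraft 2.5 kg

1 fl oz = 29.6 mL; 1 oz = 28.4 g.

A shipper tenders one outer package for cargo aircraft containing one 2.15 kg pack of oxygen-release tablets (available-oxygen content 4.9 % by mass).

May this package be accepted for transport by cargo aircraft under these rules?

Yes

Available-oxygen content 4.9 % by mass meets the Code R1 criterion (Oxidizer), so the oxygen-release tablets are Code R1.
Code R1 quantity: 2.15 kg.
2.15 kg is within the cargo aircraft limit of 2.5 kg for Code R1.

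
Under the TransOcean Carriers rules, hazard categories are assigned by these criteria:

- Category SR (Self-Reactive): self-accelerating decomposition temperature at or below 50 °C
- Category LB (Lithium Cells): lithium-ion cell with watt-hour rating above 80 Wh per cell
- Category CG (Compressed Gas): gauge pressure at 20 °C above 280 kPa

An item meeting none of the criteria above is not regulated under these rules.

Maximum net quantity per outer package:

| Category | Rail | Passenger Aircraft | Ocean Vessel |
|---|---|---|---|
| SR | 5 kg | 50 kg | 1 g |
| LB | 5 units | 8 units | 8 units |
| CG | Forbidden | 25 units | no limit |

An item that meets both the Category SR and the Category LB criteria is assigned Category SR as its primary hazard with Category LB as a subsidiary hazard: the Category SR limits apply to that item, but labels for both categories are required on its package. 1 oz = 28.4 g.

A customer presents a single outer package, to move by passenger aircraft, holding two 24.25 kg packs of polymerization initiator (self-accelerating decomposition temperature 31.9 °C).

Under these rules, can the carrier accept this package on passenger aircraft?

With self-accelerating decomposition temperature 31.9 °C (≤ 50 °C), the polymerization initiator falls in Category SR.
Category SR quantity: two 24.25 kg packs = 48.5 kg.
That is within the Category SR passenger aircraft limit of 50 kg.

Yes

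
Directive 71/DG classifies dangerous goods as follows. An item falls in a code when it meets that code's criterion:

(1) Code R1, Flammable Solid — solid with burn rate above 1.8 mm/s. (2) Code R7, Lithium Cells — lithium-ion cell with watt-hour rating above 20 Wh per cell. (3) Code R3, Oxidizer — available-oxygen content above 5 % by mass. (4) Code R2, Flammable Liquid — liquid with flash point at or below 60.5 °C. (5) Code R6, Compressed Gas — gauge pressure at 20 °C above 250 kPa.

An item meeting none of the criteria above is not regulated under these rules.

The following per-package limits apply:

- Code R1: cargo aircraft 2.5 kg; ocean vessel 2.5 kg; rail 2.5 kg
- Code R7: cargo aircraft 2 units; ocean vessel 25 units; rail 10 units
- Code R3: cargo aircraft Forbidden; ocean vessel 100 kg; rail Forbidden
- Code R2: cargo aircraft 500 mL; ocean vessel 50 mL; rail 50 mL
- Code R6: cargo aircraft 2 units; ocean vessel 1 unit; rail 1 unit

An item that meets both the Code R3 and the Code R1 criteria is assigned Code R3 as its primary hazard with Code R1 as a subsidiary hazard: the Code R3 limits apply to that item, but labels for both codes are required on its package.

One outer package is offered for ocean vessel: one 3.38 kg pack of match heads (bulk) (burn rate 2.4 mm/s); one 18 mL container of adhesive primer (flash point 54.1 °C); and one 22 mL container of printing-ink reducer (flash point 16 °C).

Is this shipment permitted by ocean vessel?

No

With burn rate 2.4 mm/s (> 1.8 mm/s), the match heads (bulk) fall in Code R1.
The adhesive primer has flash point 54.1 °C, which is ≤ 60.5 °C, so it is Code R2 (Flammable Liquid).
Printing-ink reducer: flash point 16 °C ≤ 60.5 °C → Code R2 (Flammable Liquid).
Total Code R2: 18 mL + 22 mL = 40 mL.
40 mL is within the ocean vessel limit of 50 mL for Code R2.
Code R1 quantity: 3.38 kg.
That exceeds the Code R1 ocean vessel limit of 2.5 kg.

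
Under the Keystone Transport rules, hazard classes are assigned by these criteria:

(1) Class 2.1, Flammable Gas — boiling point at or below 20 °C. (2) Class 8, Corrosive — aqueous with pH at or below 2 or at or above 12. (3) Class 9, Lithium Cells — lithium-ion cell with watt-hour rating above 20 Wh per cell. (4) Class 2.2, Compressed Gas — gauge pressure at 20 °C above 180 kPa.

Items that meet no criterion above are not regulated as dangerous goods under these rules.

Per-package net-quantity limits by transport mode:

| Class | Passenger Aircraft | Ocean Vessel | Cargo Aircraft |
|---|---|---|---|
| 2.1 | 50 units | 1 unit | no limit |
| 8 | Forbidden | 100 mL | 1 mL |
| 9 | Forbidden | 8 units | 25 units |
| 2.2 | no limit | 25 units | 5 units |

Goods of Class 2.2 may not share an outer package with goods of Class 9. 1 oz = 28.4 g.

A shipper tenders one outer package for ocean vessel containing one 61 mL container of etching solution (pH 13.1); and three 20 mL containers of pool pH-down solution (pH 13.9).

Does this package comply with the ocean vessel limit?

No

The etching solution has pH 13.1, which is ≥ 12, so it is Class 8 (Corrosive).
Pool pH-down solution: pH 13.9 ≥ 12 → Class 8 (Corrosive).
Class 8 net quantity: 61 mL + (three 20 mL containers = 60 mL) = 121 mL.
121 mL exceeds the ocean vessel limit of 100 mL for Class 8.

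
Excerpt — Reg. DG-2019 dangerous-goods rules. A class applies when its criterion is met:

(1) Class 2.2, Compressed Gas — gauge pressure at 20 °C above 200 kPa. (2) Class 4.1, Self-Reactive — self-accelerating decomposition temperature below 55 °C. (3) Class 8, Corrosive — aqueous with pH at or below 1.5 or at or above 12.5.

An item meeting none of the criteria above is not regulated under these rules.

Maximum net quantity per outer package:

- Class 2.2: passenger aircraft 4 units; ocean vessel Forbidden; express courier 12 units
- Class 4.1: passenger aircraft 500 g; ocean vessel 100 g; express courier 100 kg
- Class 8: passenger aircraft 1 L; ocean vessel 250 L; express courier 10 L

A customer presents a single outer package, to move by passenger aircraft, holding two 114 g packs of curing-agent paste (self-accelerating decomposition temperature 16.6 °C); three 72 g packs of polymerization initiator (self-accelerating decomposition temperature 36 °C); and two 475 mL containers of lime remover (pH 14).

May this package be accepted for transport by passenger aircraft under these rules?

Yes

The curing-agent paste has self-accelerating decomposition temperature 16.6 °C, which is < 55 °C, so it is Class 4.1 (Self-Reactive).
The polymerization initiator has self-accelerating decomposition temperature 36 °C, which is < 55 °C, so it is Class 4.1 (Self-Reactive).
pH 14 meets the Class 8 criterion (Corrosive), so the lime remover is Class 8.
Total Class 4.1: (two 114 g packs = 228 g) + (three 72 g packs = 216 g) = 444 g.
That is within the Class 4.1 passenger aircraft limit of 500 g.
Class 8 quantity: two 475 mL containers = 950 mL.
950 mL ≤ 1 L (passenger aircraft limit, Class 8) — within limit.
Every hazard class is within its passenger aircraft limit and no segregation rule is violated.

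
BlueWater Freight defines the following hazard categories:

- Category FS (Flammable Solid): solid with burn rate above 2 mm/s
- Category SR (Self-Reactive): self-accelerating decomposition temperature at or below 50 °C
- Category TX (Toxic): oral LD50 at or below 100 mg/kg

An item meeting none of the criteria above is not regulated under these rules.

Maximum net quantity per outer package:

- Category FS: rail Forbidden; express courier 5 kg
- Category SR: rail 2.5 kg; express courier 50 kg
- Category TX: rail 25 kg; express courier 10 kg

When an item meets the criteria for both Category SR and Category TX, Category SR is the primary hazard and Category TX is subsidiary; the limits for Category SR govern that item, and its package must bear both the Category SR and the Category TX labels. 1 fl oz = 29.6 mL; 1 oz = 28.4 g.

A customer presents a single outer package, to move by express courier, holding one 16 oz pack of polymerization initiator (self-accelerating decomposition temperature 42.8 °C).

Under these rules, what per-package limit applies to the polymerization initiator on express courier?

The polymerization initiator has self-accelerating decomposition temperature 42.8 °C, which is ≤ 50 °C, so it is Category SR (Self-Reactive).
The express courier limit for Category SR is 50 kg.

50 kg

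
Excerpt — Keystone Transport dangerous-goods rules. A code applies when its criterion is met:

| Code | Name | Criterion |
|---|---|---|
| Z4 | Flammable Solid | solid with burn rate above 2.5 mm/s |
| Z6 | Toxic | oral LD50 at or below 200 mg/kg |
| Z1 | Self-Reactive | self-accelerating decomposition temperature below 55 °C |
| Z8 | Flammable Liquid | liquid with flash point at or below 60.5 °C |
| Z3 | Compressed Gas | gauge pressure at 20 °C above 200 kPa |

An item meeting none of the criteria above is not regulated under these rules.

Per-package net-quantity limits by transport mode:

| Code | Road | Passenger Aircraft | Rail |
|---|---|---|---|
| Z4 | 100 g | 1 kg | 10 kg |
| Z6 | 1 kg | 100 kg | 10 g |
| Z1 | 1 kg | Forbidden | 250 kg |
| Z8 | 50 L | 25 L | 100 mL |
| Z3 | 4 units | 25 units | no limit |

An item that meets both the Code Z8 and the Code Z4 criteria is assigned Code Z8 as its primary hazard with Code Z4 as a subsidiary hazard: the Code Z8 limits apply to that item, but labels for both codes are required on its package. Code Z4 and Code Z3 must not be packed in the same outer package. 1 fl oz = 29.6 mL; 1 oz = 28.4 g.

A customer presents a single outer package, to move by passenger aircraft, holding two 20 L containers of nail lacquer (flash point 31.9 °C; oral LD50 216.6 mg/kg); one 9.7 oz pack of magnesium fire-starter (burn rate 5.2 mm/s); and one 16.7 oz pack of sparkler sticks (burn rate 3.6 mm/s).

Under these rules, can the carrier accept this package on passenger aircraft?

No

With flash point 31.9 °C (≤ 60.5 °C), the nail lacquer falls in Code Z8.
The magnesium fire-starter has burn rate 5.2 mm/s, which is > 2.5 mm/s, so it is Code Z4 (Flammable Solid).
With burn rate 3.6 mm/s (> 2.5 mm/s), the sparkler sticks fall in Code Z4.
Total Code Z4: (one 9.7 oz pack = 275.48 g) + (one 16.7 oz pack = 474.28 g) = 749.76 g.
749.76 g ≤ 1 kg (passenger aircraft limit, Code Z4) — within limit.
Code Z8 quantity: two 20 L containers = 40 L.
That exceeds the Code Z8 passenger aircraft limit of 25 L.
The segregation rule (Code Z4 with Code Z3) does not apply to Code Z4 with Code Z8.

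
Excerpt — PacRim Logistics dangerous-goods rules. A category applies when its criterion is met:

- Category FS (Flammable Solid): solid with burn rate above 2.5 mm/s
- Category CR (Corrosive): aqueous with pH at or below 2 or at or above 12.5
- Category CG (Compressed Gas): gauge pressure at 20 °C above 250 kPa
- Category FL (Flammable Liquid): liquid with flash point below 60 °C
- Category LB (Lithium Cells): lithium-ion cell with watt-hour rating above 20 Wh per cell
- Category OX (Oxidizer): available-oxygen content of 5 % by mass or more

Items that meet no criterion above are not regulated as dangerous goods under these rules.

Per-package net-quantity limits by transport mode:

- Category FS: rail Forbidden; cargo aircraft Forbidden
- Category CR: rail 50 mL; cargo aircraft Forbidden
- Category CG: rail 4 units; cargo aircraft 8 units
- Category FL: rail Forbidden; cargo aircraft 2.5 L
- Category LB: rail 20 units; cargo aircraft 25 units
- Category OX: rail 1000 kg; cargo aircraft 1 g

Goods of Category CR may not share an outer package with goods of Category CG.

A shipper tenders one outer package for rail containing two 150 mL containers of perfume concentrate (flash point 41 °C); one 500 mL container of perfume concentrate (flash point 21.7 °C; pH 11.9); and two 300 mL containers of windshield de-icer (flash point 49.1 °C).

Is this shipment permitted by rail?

No

Flash point 41 °C meets the Category FL criterion (Flammable Liquid), so the perfume concentrate is Category FL.
Perfume concentrate: flash point 21.7 °C < 60 °C → Category FL (Flammable Liquid).
The windshield de-icer has flash point 49.1 °C, which is < 60 °C, so it is Category FL (Flammable Liquid).
Total Category FL: (two 150 mL containers = 300 mL) + 500 mL + (two 300 mL containers = 600 mL) = 1.4 L.
By rail, Category FL is Forbidden regardless of quantity.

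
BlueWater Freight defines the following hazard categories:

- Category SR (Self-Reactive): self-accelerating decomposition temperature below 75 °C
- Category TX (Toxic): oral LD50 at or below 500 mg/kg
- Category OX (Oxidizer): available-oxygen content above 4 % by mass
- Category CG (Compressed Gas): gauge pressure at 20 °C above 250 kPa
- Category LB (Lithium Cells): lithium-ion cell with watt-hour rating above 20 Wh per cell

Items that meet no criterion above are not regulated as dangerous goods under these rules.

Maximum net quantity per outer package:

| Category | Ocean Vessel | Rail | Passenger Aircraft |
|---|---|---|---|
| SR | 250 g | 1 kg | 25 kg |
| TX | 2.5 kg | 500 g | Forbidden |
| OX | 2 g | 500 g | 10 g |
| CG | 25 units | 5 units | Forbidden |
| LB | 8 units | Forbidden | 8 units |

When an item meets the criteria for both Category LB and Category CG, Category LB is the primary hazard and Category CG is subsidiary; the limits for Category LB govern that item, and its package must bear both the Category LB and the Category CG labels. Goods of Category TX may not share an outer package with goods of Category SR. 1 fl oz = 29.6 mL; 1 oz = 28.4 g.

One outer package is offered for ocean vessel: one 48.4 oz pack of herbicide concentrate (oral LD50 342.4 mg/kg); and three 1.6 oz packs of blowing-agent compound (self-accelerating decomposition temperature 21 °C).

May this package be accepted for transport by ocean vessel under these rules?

No

The herbicide concentrate has oral LD50 342.4 mg/kg, which is ≤ 500 mg/kg, so it is Category TX (Toxic).
Self-accelerating decomposition temperature 21 °C meets the Category SR criterion (Self-Reactive), so the blowing-agent compound is Category SR.
Category TX quantity: one 48.4 oz pack = 1374.56 g.
That is within the Category TX ocean vessel limit of 2.5 kg.
Category SR quantity: three 1.6 oz packs = 136.32 g.
136.32 g ≤ 250 g (ocean vessel limit, Category SR) — within limit.
Category TX and Category SR may not share an outer package.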